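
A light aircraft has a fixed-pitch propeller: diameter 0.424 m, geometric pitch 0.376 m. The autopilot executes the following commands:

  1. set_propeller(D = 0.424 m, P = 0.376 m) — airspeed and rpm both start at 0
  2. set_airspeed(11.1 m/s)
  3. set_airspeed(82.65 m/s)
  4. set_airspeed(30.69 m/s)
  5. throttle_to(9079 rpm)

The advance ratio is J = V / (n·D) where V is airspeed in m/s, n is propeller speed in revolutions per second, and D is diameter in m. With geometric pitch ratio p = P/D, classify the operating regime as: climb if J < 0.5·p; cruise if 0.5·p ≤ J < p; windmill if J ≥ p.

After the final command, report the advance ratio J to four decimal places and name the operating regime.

J = 0.4783, regime = cruise

set_propeller: D = 0.424 m, P = 0.376 m (p = P/D = 0.886792); state ← (V=0, rpm=0)
set_airspeed(11.1): V ← 11.1 m/s
set_airspeed(82.65): V ← 82.65 m/s
set_airspeed(30.69): V ← 30.69 m/s
throttle_to(9079): rpm ← 9079
final state: V = 30.69 m/s, rpm = 9079 → n = rpm/60 = 151.316667 rev/s
J = V / (n·D) = 30.69 / (151.316667 × 0.424) = 0.478348
regime bands: climb J<0.4434 | cruise [0.4434, 0.8868) | windmill J≥0.8868
J = 0.4783 → cruise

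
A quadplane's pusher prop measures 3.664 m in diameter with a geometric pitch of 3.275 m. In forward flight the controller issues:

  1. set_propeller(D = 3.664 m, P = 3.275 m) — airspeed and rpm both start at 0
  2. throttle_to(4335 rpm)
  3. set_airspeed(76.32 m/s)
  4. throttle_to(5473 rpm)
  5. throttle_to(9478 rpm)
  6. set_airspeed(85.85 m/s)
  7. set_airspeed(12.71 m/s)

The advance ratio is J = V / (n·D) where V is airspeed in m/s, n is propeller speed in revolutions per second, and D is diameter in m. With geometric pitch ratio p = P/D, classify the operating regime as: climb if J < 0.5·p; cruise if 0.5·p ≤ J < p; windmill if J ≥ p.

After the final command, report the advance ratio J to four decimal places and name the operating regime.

J = 0.0220, regime = climb

set_propeller: D = 3.664 m, P = 3.275 m (p = P/D = 0.893832); state ← (V=0, rpm=0)
throttle_to(4335): rpm ← 4335
set_airspeed(76.32): V ← 76.32 m/s
throttle_to(5473): rpm ← 5473
throttle_to(9478): rpm ← 9478
set_airspeed(85.85): V ← 85.85 m/s
set_airspeed(12.71): V ← 12.71 m/s
final state: V = 12.71 m/s, rpm = 9478 → n = rpm/60 = 157.966667 rev/s
J = V / (n·D) = 12.71 / (157.966667 × 3.664) = 0.021960
regime bands: climb J<0.4469 | cruise [0.4469, 0.8938) | windmill J≥0.8938
J = 0.0220 → climb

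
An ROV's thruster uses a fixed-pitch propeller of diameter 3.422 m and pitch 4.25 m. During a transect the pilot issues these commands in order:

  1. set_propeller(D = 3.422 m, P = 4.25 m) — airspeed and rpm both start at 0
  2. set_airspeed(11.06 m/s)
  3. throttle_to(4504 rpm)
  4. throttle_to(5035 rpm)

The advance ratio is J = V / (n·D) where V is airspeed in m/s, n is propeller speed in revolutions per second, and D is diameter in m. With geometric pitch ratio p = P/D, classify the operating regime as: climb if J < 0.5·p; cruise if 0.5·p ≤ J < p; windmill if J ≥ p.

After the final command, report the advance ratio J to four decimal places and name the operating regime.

J = 0.0385, regime = climb

set_propeller: D = 3.422 m, P = 4.25 m (p = P/D = 1.241964); state ← (V=0, rpm=0)
set_airspeed(11.06): V ← 11.06 m/s
throttle_to(4504): rpm ← 4504
throttle_to(5035): rpm ← 5035
final state: V = 11.06 m/s, rpm = 5035 → n = rpm/60 = 83.916667 rev/s
J = V / (n·D) = 11.06 / (83.916667 × 3.422) = 0.038515
regime bands: climb J<0.6210 | cruise [0.6210, 1.2420) | windmill J≥1.2420
J = 0.0385 → climb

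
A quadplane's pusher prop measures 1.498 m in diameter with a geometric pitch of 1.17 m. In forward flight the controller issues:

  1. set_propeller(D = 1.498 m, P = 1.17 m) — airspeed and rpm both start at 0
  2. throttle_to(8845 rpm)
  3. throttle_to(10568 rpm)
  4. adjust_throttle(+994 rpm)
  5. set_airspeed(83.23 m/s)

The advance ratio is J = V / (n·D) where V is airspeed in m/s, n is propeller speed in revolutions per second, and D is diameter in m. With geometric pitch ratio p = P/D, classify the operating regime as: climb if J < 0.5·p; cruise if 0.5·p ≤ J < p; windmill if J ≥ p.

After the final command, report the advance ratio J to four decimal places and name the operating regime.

set_propeller: D = 1.498 m, P = 1.17 m (p = P/D = 0.781041); state ← (V=0, rpm=0)
throttle_to(8845): rpm ← 8845
throttle_to(10568): rpm ← 10568
adjust_throttle(+994): rpm ← 10568 +994 = 11562
set_airspeed(83.23): V ← 83.23 m/s
final state: V = 83.23 m/s, rpm = 11562 → n = rpm/60 = 192.700000 rev/s
J = V / (n·D) = 83.23 / (192.700000 × 1.498) = 0.288328
regime bands: climb J<0.3905 | cruise [0.3905, 0.7810) | windmill J≥0.7810
J = 0.2883 → climb

J = 0.2883, regime = climb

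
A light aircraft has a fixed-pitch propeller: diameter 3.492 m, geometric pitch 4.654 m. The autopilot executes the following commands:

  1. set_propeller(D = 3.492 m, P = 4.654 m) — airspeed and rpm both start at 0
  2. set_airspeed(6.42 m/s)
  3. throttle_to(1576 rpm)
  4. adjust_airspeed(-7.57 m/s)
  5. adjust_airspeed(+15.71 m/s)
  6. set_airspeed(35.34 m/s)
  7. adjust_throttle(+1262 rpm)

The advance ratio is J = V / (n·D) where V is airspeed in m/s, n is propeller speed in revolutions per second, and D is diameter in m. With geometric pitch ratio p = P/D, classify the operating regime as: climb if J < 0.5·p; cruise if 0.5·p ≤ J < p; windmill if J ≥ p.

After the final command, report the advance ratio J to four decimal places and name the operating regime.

set_propeller: D = 3.492 m, P = 4.654 m (p = P/D = 1.332761); state ← (V=0, rpm=0)
set_airspeed(6.42): V ← 6.42 m/s
throttle_to(1576): rpm ← 1576
adjust_airspeed(-7.57): V ← 6.42 -7.57 = -1.15 m/s
adjust_airspeed(+15.71): V ← -1.15 +15.71 = 14.56 m/s
set_airspeed(35.34): V ← 35.34 m/s
adjust_throttle(+1262): rpm ← 1576 +1262 = 2838
final state: V = 35.34 m/s, rpm = 2838 → n = rpm/60 = 47.300000 rev/s
J = V / (n·D) = 35.34 / (47.300000 × 3.492) = 0.213959
regime bands: climb J<0.6664 | cruise [0.6664, 1.3328) | windmill J≥1.3328
J = 0.2140 → climb

J = 0.2140, regime = climb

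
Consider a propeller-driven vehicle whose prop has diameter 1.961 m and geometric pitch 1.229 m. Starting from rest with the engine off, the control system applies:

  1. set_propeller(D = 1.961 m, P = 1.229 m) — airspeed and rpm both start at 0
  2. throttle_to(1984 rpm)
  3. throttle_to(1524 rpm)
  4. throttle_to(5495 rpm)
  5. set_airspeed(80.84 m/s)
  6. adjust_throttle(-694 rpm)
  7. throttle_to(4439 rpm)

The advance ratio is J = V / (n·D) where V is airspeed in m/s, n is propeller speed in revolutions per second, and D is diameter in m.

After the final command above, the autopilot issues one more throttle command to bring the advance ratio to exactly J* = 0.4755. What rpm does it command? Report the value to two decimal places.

set_propeller: D = 1.961 m, P = 1.229 m (p = P/D = 0.626721); state ← (V=0, rpm=0)
throttle_to(1984): rpm ← 1984
throttle_to(1524): rpm ← 1524
throttle_to(5495): rpm ← 5495
set_airspeed(80.84): V ← 80.84 m/s
adjust_throttle(-694): rpm ← 5495 -694 = 4801
throttle_to(4439): rpm ← 4439
final state: V = 80.84 m/s, rpm = 4439 → n = rpm/60 = 73.983333 rev/s
target J* = 0.4755; solve J* = V/(n·D) for n: n = V/(J*·D) = 80.84/(0.4755 × 1.961) = 86.695826 rev/s
rpm = 60·n = 5201.749574

rpm = 5201.75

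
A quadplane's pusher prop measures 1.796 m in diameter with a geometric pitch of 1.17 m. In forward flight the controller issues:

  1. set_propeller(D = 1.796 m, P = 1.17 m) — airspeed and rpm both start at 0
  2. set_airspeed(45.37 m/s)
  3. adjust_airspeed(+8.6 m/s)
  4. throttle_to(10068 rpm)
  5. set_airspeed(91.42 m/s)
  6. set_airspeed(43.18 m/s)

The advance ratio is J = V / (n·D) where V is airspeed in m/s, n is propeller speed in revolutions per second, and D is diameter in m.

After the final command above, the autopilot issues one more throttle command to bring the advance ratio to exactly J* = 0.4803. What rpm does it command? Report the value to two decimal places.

set_propeller: D = 1.796 m, P = 1.17 m (p = P/D = 0.651448); state ← (V=0, rpm=0)
set_airspeed(45.37): V ← 45.37 m/s
adjust_airspeed(+8.6): V ← 45.37 +8.6 = 53.97 m/s
throttle_to(10068): rpm ← 10068
set_airspeed(91.42): V ← 91.42 m/s
set_airspeed(43.18): V ← 43.18 m/s
final state: V = 43.18 m/s, rpm = 10068 → n = rpm/60 = 167.800000 rev/s
target J* = 0.4803; solve J* = V/(n·D) for n: n = V/(J*·D) = 43.18/(0.4803 × 1.796) = 50.056873 rev/s
rpm = 60·n = 3003.412400

rpm = 3003.41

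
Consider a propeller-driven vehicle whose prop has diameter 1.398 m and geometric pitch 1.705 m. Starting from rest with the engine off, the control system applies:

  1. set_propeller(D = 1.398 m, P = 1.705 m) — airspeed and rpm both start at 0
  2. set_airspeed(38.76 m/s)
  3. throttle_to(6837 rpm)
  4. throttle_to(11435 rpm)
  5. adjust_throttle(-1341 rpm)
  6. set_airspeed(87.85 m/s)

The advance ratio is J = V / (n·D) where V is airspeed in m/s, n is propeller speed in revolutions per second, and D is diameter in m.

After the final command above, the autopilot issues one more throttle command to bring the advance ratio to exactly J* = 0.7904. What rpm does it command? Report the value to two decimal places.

set_propeller: D = 1.398 m, P = 1.705 m (p = P/D = 1.219599); state ← (V=0, rpm=0)
set_airspeed(38.76): V ← 38.76 m/s
throttle_to(6837): rpm ← 6837
throttle_to(11435): rpm ← 11435
adjust_throttle(-1341): rpm ← 11435 -1341 = 10094
set_airspeed(87.85): V ← 87.85 m/s
final state: V = 87.85 m/s, rpm = 10094 → n = rpm/60 = 168.233333 rev/s
target J* = 0.7904; solve J* = V/(n·D) for n: n = V/(J*·D) = 87.85/(0.7904 × 1.398) = 79.503759 rev/s
rpm = 60·n = 4770.225539

rpm = 4770.23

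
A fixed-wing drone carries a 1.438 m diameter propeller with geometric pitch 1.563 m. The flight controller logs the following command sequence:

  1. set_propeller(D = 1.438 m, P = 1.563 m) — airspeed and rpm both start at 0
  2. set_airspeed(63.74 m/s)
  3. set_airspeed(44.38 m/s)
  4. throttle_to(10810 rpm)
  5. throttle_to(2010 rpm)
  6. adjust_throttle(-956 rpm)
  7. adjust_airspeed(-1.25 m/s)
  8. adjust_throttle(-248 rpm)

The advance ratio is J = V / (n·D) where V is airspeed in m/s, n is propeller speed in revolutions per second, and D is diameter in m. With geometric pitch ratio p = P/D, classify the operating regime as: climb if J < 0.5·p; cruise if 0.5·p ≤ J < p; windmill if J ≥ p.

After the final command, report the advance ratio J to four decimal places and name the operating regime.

J = 2.2327, regime = windmill

set_propeller: D = 1.438 m, P = 1.563 m (p = P/D = 1.086926); state ← (V=0, rpm=0)
set_airspeed(63.74): V ← 63.74 m/s
set_airspeed(44.38): V ← 44.38 m/s
throttle_to(10810): rpm ← 10810
throttle_to(2010): rpm ← 2010
adjust_throttle(-956): rpm ← 2010 -956 = 1054
adjust_airspeed(-1.25): V ← 44.38 -1.25 = 43.13 m/s
adjust_throttle(-248): rpm ← 1054 -248 = 806
final state: V = 43.13 m/s, rpm = 806 → n = rpm/60 = 13.433333 rev/s
J = V / (n·D) = 43.13 / (13.433333 × 1.438) = 2.232733
regime bands: climb J<0.5435 | cruise [0.5435, 1.0869) | windmill J≥1.0869
J = 2.2327 → windmill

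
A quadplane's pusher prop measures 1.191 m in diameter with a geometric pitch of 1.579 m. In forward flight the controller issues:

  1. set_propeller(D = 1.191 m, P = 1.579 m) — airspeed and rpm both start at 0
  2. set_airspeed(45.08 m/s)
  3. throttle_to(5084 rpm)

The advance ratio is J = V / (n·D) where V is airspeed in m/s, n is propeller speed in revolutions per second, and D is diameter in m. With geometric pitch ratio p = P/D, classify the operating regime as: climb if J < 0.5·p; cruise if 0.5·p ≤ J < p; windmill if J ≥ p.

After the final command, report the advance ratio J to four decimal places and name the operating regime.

J = 0.4467, regime = climb

set_propeller: D = 1.191 m, P = 1.579 m (p = P/D = 1.325777); state ← (V=0, rpm=0)
set_airspeed(45.08): V ← 45.08 m/s
throttle_to(5084): rpm ← 5084
final state: V = 45.08 m/s, rpm = 5084 → n = rpm/60 = 84.733333 rev/s
J = V / (n·D) = 45.08 / (84.733333 × 1.191) = 0.446702
regime bands: climb J<0.6629 | cruise [0.6629, 1.3258) | windmill J≥1.3258
J = 0.4467 → climb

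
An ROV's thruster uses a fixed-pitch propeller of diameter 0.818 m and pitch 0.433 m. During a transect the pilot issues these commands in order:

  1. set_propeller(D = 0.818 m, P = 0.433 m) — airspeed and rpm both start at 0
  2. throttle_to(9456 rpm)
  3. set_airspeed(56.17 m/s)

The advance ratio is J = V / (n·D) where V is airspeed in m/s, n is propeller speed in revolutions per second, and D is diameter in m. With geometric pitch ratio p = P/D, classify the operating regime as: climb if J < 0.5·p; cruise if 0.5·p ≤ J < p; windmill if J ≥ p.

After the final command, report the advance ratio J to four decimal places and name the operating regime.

set_propeller: D = 0.818 m, P = 0.433 m (p = P/D = 0.529340); state ← (V=0, rpm=0)
throttle_to(9456): rpm ← 9456
set_airspeed(56.17): V ← 56.17 m/s
final state: V = 56.17 m/s, rpm = 9456 → n = rpm/60 = 157.600000 rev/s
J = V / (n·D) = 56.17 / (157.600000 × 0.818) = 0.435707
regime bands: climb J<0.2647 | cruise [0.2647, 0.5293) | windmill J≥0.5293
J = 0.4357 → cruise

J = 0.4357, regime = cruise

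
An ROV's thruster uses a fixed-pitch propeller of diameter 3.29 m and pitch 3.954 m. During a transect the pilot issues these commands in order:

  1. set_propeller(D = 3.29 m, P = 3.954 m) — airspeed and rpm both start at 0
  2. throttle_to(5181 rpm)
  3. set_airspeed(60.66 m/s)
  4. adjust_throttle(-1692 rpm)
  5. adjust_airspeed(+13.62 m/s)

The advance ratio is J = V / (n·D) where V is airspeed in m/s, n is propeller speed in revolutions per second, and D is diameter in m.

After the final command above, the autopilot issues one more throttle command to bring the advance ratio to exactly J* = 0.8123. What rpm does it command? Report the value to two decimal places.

set_propeller: D = 3.29 m, P = 3.954 m (p = P/D = 1.201824); state ← (V=0, rpm=0)
throttle_to(5181): rpm ← 5181
set_airspeed(60.66): V ← 60.66 m/s
adjust_throttle(-1692): rpm ← 5181 -1692 = 3489
adjust_airspeed(+13.62): V ← 60.66 +13.62 = 74.28 m/s
final state: V = 74.28 m/s, rpm = 3489 → n = rpm/60 = 58.150000 rev/s
target J* = 0.8123; solve J* = V/(n·D) for n: n = V/(J*·D) = 74.28/(0.8123 × 3.29) = 27.794543 rev/s
rpm = 60·n = 1667.672604

rpm = 1667.67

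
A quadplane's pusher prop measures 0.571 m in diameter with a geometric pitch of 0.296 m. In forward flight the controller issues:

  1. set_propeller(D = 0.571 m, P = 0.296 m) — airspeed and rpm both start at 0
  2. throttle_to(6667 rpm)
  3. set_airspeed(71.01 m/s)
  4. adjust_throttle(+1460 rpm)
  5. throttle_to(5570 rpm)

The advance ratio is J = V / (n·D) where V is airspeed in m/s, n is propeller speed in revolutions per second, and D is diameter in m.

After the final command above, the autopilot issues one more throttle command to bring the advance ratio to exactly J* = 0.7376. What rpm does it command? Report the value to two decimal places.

set_propeller: D = 0.571 m, P = 0.296 m (p = P/D = 0.518389); state ← (V=0, rpm=0)
throttle_to(6667): rpm ← 6667
set_airspeed(71.01): V ← 71.01 m/s
adjust_throttle(+1460): rpm ← 6667 +1460 = 8127
throttle_to(5570): rpm ← 5570
final state: V = 71.01 m/s, rpm = 5570 → n = rpm/60 = 92.833333 rev/s
target J* = 0.7376; solve J* = V/(n·D) for n: n = V/(J*·D) = 71.01/(0.7376 × 0.571) = 168.601912 rev/s
rpm = 60·n = 10116.114743

rpm = 10116.11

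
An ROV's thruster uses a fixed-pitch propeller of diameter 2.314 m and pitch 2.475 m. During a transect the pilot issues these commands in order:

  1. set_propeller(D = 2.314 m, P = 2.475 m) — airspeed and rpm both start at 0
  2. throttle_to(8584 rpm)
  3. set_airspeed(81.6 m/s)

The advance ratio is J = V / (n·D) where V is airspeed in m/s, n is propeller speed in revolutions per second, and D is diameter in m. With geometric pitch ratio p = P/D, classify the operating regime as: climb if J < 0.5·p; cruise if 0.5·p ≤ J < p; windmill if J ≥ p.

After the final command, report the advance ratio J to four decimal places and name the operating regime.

set_propeller: D = 2.314 m, P = 2.475 m (p = P/D = 1.069576); state ← (V=0, rpm=0)
throttle_to(8584): rpm ← 8584
set_airspeed(81.6): V ← 81.6 m/s
final state: V = 81.6 m/s, rpm = 8584 → n = rpm/60 = 143.066667 rev/s
J = V / (n·D) = 81.6 / (143.066667 × 2.314) = 0.246484
regime bands: climb J<0.5348 | cruise [0.5348, 1.0696) | windmill J≥1.0696
J = 0.2465 → climb

J = 0.2465, regime = climb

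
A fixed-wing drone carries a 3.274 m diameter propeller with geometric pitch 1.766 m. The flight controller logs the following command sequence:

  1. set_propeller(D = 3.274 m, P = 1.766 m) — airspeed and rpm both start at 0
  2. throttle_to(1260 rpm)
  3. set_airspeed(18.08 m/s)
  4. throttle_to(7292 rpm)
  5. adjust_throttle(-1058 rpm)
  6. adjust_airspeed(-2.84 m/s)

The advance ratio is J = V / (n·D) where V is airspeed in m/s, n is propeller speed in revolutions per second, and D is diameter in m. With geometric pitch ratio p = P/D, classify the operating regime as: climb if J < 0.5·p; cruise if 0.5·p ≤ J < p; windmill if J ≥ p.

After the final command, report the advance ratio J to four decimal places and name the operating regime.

set_propeller: D = 3.274 m, P = 1.766 m (p = P/D = 0.539401); state ← (V=0, rpm=0)
throttle_to(1260): rpm ← 1260
set_airspeed(18.08): V ← 18.08 m/s
throttle_to(7292): rpm ← 7292
adjust_throttle(-1058): rpm ← 7292 -1058 = 6234
adjust_airspeed(-2.84): V ← 18.08 -2.84 = 15.24 m/s
final state: V = 15.24 m/s, rpm = 6234 → n = rpm/60 = 103.900000 rev/s
J = V / (n·D) = 15.24 / (103.900000 × 3.274) = 0.044801
regime bands: climb J<0.2697 | cruise [0.2697, 0.5394) | windmill J≥0.5394
J = 0.0448 → climb

J = 0.0448, regime = climb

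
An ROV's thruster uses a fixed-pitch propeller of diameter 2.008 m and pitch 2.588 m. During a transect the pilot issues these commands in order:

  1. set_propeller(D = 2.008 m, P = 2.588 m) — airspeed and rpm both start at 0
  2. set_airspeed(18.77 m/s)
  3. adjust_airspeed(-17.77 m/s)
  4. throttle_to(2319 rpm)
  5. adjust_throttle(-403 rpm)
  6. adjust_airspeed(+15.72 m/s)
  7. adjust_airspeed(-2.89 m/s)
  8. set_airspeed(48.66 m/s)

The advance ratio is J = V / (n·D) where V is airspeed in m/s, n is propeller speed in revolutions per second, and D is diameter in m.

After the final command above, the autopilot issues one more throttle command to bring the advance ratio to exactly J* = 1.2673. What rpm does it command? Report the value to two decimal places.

rpm = 1147.31

set_propeller: D = 2.008 m, P = 2.588 m (p = P/D = 1.288845); state ← (V=0, rpm=0)
set_airspeed(18.77): V ← 18.77 m/s
adjust_airspeed(-17.77): V ← 18.77 -17.77 = 1 m/s
throttle_to(2319): rpm ← 2319
adjust_throttle(-403): rpm ← 2319 -403 = 1916
adjust_airspeed(+15.72): V ← 1 +15.72 = 16.72 m/s
adjust_airspeed(-2.89): V ← 16.72 -2.89 = 13.83 m/s
set_airspeed(48.66): V ← 48.66 m/s
final state: V = 48.66 m/s, rpm = 1916 → n = rpm/60 = 31.933333 rev/s
target J* = 1.2673; solve J* = V/(n·D) for n: n = V/(J*·D) = 48.66/(1.2673 × 2.008) = 19.121808 rev/s
rpm = 60·n = 1147.308501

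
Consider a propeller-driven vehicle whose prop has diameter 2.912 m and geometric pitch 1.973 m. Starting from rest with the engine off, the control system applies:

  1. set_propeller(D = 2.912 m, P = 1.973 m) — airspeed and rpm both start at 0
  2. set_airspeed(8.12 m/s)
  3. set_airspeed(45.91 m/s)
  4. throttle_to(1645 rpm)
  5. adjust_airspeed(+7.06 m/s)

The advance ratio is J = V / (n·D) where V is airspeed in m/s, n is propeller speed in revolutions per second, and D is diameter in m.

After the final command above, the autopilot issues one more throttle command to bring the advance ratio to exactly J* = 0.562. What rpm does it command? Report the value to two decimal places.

rpm = 1942.02

set_propeller: D = 2.912 m, P = 1.973 m (p = P/D = 0.677541); state ← (V=0, rpm=0)
set_airspeed(8.12): V ← 8.12 m/s
set_airspeed(45.91): V ← 45.91 m/s
throttle_to(1645): rpm ← 1645
adjust_airspeed(+7.06): V ← 45.91 +7.06 = 52.97 m/s
final state: V = 52.97 m/s, rpm = 1645 → n = rpm/60 = 27.416667 rev/s
target J* = 0.562; solve J* = V/(n·D) for n: n = V/(J*·D) = 52.97/(0.562 × 2.912) = 32.366988 rev/s
rpm = 60·n = 1942.019280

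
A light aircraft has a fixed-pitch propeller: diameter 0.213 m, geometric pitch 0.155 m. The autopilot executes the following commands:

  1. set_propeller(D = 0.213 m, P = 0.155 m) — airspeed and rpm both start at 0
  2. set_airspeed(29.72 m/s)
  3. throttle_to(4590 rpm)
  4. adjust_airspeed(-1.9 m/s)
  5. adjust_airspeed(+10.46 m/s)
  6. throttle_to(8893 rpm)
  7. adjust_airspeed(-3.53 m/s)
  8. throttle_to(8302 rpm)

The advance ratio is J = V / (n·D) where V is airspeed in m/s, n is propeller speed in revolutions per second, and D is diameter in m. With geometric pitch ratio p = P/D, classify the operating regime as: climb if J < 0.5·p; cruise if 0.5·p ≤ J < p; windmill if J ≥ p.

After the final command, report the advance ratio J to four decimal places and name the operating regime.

set_propeller: D = 0.213 m, P = 0.155 m (p = P/D = 0.727700); state ← (V=0, rpm=0)
set_airspeed(29.72): V ← 29.72 m/s
throttle_to(4590): rpm ← 4590
adjust_airspeed(-1.9): V ← 29.72 -1.9 = 27.82 m/s
adjust_airspeed(+10.46): V ← 27.82 +10.46 = 38.28 m/s
throttle_to(8893): rpm ← 8893
adjust_airspeed(-3.53): V ← 38.28 -3.53 = 34.75 m/s
throttle_to(8302): rpm ← 8302
final state: V = 34.75 m/s, rpm = 8302 → n = rpm/60 = 138.366667 rev/s
J = V / (n·D) = 34.75 / (138.366667 × 0.213) = 1.179081
regime bands: climb J<0.3638 | cruise [0.3638, 0.7277) | windmill J≥0.7277
J = 1.1791 → windmill

J = 1.1791, regime = windmill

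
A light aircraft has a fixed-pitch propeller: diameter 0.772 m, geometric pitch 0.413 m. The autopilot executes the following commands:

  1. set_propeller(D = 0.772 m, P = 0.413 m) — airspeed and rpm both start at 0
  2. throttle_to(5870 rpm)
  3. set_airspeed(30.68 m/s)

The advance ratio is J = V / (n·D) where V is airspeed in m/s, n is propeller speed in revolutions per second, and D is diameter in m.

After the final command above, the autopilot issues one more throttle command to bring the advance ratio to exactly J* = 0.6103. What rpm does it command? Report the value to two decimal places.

set_propeller: D = 0.772 m, P = 0.413 m (p = P/D = 0.534974); state ← (V=0, rpm=0)
throttle_to(5870): rpm ← 5870
set_airspeed(30.68): V ← 30.68 m/s
final state: V = 30.68 m/s, rpm = 5870 → n = rpm/60 = 97.833333 rev/s
target J* = 0.6103; solve J* = V/(n·D) for n: n = V/(J*·D) = 30.68/(0.6103 × 0.772) = 65.117045 rev/s
rpm = 60·n = 3907.022708

rpm = 3907.02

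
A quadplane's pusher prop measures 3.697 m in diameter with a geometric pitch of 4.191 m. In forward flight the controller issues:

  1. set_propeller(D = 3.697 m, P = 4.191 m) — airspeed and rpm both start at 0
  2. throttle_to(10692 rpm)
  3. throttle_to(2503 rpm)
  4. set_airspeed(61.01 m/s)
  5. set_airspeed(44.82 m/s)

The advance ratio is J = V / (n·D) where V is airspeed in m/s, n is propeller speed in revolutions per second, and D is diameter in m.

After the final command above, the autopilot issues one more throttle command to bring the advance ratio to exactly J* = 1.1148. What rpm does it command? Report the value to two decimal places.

rpm = 652.49

set_propeller: D = 3.697 m, P = 4.191 m (p = P/D = 1.133622); state ← (V=0, rpm=0)
throttle_to(10692): rpm ← 10692
throttle_to(2503): rpm ← 2503
set_airspeed(61.01): V ← 61.01 m/s
set_airspeed(44.82): V ← 44.82 m/s
final state: V = 44.82 m/s, rpm = 2503 → n = rpm/60 = 41.716667 rev/s
target J* = 1.1148; solve J* = V/(n·D) for n: n = V/(J*·D) = 44.82/(1.1148 × 3.697) = 10.874904 rev/s
rpm = 60·n = 652.494255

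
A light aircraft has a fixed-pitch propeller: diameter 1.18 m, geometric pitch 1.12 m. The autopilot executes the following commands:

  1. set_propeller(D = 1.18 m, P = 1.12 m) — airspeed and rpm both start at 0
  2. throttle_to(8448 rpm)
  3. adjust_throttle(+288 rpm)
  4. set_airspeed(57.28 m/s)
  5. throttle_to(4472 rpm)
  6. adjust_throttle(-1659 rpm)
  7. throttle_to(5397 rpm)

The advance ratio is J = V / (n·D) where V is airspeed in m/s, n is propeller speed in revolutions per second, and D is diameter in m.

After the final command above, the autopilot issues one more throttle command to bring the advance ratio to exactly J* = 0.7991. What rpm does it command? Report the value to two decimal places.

set_propeller: D = 1.18 m, P = 1.12 m (p = P/D = 0.949153); state ← (V=0, rpm=0)
throttle_to(8448): rpm ← 8448
adjust_throttle(+288): rpm ← 8448 +288 = 8736
set_airspeed(57.28): V ← 57.28 m/s
throttle_to(4472): rpm ← 4472
adjust_throttle(-1659): rpm ← 4472 -1659 = 2813
throttle_to(5397): rpm ← 5397
final state: V = 57.28 m/s, rpm = 5397 → n = rpm/60 = 89.950000 rev/s
target J* = 0.7991; solve J* = V/(n·D) for n: n = V/(J*·D) = 57.28/(0.7991 × 1.18) = 60.746306 rev/s
rpm = 60·n = 3644.778342

rpm = 3644.78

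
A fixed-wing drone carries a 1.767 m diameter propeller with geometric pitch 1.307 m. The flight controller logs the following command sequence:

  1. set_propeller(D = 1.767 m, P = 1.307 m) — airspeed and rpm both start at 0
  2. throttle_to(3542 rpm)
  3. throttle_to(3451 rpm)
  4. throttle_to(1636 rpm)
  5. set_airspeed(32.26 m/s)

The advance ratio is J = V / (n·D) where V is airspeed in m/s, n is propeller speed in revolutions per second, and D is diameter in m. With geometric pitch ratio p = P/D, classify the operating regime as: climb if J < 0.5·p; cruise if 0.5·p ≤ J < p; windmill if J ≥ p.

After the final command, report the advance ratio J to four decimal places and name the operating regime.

set_propeller: D = 1.767 m, P = 1.307 m (p = P/D = 0.739672); state ← (V=0, rpm=0)
throttle_to(3542): rpm ← 3542
throttle_to(3451): rpm ← 3451
throttle_to(1636): rpm ← 1636
set_airspeed(32.26): V ← 32.26 m/s
final state: V = 32.26 m/s, rpm = 1636 → n = rpm/60 = 27.266667 rev/s
J = V / (n·D) = 32.26 / (27.266667 × 1.767) = 0.669570
regime bands: climb J<0.3698 | cruise [0.3698, 0.7397) | windmill J≥0.7397
J = 0.6696 → cruise

J = 0.6696, regime = cruise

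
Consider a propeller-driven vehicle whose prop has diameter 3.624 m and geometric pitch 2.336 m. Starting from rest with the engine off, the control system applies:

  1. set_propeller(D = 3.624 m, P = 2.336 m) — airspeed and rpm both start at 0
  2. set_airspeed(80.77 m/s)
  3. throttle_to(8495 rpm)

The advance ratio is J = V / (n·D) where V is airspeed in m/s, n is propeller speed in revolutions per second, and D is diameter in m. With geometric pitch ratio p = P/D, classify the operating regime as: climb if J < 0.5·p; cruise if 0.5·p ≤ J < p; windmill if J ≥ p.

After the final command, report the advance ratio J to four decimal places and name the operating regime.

J = 0.1574, regime = climb

set_propeller: D = 3.624 m, P = 2.336 m (p = P/D = 0.644592); state ← (V=0, rpm=0)
set_airspeed(80.77): V ← 80.77 m/s
throttle_to(8495): rpm ← 8495
final state: V = 80.77 m/s, rpm = 8495 → n = rpm/60 = 141.583333 rev/s
J = V / (n·D) = 80.77 / (141.583333 × 3.624) = 0.157416
regime bands: climb J<0.3223 | cruise [0.3223, 0.6446) | windmill J≥0.6446
J = 0.1574 → climb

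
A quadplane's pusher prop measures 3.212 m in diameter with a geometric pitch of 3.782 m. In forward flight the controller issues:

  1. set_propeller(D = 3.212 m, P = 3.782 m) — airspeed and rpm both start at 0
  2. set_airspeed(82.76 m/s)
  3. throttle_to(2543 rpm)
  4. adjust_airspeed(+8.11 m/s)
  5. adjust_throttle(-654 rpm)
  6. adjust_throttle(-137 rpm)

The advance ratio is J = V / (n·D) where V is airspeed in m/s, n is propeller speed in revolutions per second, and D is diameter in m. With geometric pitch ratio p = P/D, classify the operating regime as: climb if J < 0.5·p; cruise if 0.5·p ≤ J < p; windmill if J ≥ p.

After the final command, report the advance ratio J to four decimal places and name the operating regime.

J = 0.9689, regime = cruise

set_propeller: D = 3.212 m, P = 3.782 m (p = P/D = 1.177460); state ← (V=0, rpm=0)
set_airspeed(82.76): V ← 82.76 m/s
throttle_to(2543): rpm ← 2543
adjust_airspeed(+8.11): V ← 82.76 +8.11 = 90.87 m/s
adjust_throttle(-654): rpm ← 2543 -654 = 1889
adjust_throttle(-137): rpm ← 1889 -137 = 1752
final state: V = 90.87 m/s, rpm = 1752 → n = rpm/60 = 29.200000 rev/s
J = V / (n·D) = 90.87 / (29.200000 × 3.212) = 0.968862
regime bands: climb J<0.5887 | cruise [0.5887, 1.1775) | windmill J≥1.1775
J = 0.9689 → cruise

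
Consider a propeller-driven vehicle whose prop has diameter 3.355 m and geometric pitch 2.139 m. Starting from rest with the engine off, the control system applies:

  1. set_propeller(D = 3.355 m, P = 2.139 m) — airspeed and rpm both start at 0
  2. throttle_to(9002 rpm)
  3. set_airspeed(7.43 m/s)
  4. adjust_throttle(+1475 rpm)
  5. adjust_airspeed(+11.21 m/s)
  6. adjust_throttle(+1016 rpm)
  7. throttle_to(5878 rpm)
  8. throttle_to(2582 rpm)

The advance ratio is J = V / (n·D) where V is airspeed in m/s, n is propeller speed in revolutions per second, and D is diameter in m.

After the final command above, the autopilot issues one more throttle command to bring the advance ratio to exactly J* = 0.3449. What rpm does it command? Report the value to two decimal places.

set_propeller: D = 3.355 m, P = 2.139 m (p = P/D = 0.637556); state ← (V=0, rpm=0)
throttle_to(9002): rpm ← 9002
set_airspeed(7.43): V ← 7.43 m/s
adjust_throttle(+1475): rpm ← 9002 +1475 = 10477
adjust_airspeed(+11.21): V ← 7.43 +11.21 = 18.64 m/s
adjust_throttle(+1016): rpm ← 10477 +1016 = 11493
throttle_to(5878): rpm ← 5878
throttle_to(2582): rpm ← 2582
final state: V = 18.64 m/s, rpm = 2582 → n = rpm/60 = 43.033333 rev/s
target J* = 0.3449; solve J* = V/(n·D) for n: n = V/(J*·D) = 18.64/(0.3449 × 3.355) = 16.108689 rev/s
rpm = 60·n = 966.521323

rpm = 966.52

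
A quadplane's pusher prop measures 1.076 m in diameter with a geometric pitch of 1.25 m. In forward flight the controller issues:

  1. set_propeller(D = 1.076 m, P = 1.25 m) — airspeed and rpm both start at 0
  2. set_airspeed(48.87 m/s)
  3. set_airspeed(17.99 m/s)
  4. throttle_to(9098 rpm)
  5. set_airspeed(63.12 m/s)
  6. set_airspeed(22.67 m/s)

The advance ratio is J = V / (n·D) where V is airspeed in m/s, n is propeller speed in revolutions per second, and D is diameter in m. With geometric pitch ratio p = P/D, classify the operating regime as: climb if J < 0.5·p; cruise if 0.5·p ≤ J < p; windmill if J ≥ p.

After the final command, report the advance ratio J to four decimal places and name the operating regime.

set_propeller: D = 1.076 m, P = 1.25 m (p = P/D = 1.161710); state ← (V=0, rpm=0)
set_airspeed(48.87): V ← 48.87 m/s
set_airspeed(17.99): V ← 17.99 m/s
throttle_to(9098): rpm ← 9098
set_airspeed(63.12): V ← 63.12 m/s
set_airspeed(22.67): V ← 22.67 m/s
final state: V = 22.67 m/s, rpm = 9098 → n = rpm/60 = 151.633333 rev/s
J = V / (n·D) = 22.67 / (151.633333 × 1.076) = 0.138946
regime bands: climb J<0.5809 | cruise [0.5809, 1.1617) | windmill J≥1.1617
J = 0.1389 → climb

J = 0.1389, regime = climb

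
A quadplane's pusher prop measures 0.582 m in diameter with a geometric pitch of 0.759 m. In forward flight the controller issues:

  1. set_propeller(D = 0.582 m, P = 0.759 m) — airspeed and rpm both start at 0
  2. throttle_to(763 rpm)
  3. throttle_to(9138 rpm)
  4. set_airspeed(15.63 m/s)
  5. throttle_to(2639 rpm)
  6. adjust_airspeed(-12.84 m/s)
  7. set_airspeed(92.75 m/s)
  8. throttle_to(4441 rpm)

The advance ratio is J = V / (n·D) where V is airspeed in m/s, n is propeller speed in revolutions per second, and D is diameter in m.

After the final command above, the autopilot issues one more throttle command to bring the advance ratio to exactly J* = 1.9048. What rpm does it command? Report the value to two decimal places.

set_propeller: D = 0.582 m, P = 0.759 m (p = P/D = 1.304124); state ← (V=0, rpm=0)
throttle_to(763): rpm ← 763
throttle_to(9138): rpm ← 9138
set_airspeed(15.63): V ← 15.63 m/s
throttle_to(2639): rpm ← 2639
adjust_airspeed(-12.84): V ← 15.63 -12.84 = 2.79 m/s
set_airspeed(92.75): V ← 92.75 m/s
throttle_to(4441): rpm ← 4441
final state: V = 92.75 m/s, rpm = 4441 → n = rpm/60 = 74.016667 rev/s
target J* = 1.9048; solve J* = V/(n·D) for n: n = V/(J*·D) = 92.75/(1.9048 × 0.582) = 83.664564 rev/s
rpm = 60·n = 5019.873829

rpm = 5019.87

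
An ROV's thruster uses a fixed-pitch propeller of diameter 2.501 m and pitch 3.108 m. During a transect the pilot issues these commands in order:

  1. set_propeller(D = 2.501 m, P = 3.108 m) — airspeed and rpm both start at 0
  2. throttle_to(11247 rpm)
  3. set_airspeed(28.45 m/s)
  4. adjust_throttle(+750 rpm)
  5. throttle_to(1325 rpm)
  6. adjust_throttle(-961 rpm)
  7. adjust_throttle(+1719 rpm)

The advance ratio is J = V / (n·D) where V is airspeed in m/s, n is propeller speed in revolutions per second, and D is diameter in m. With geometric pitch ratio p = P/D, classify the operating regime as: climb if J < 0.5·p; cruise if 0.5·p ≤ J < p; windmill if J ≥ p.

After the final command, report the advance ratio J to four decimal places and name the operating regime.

J = 0.3277, regime = climb

set_propeller: D = 2.501 m, P = 3.108 m (p = P/D = 1.242703); state ← (V=0, rpm=0)
throttle_to(11247): rpm ← 11247
set_airspeed(28.45): V ← 28.45 m/s
adjust_throttle(+750): rpm ← 11247 +750 = 11997
throttle_to(1325): rpm ← 1325
adjust_throttle(-961): rpm ← 1325 -961 = 364
adjust_throttle(+1719): rpm ← 364 +1719 = 2083
final state: V = 28.45 m/s, rpm = 2083 → n = rpm/60 = 34.716667 rev/s
J = V / (n·D) = 28.45 / (34.716667 × 2.501) = 0.327665
regime bands: climb J<0.6214 | cruise [0.6214, 1.2427) | windmill J≥1.2427
J = 0.3277 → climb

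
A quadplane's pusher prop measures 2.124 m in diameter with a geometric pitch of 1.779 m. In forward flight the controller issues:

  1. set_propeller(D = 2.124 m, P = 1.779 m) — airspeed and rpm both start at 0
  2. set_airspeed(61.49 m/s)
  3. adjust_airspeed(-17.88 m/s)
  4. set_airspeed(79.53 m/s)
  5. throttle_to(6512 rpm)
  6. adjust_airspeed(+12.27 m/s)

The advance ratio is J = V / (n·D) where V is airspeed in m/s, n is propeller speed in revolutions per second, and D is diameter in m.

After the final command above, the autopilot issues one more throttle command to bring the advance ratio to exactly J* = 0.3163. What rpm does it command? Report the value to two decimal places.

set_propeller: D = 2.124 m, P = 1.779 m (p = P/D = 0.837571); state ← (V=0, rpm=0)
set_airspeed(61.49): V ← 61.49 m/s
adjust_airspeed(-17.88): V ← 61.49 -17.88 = 43.61 m/s
set_airspeed(79.53): V ← 79.53 m/s
throttle_to(6512): rpm ← 6512
adjust_airspeed(+12.27): V ← 79.53 +12.27 = 91.8 m/s
final state: V = 91.8 m/s, rpm = 6512 → n = rpm/60 = 108.533333 rev/s
target J* = 0.3163; solve J* = V/(n·D) for n: n = V/(J*·D) = 91.8/(0.3163 × 2.124) = 136.643500 rev/s
rpm = 60·n = 8198.609987

rpm = 8198.61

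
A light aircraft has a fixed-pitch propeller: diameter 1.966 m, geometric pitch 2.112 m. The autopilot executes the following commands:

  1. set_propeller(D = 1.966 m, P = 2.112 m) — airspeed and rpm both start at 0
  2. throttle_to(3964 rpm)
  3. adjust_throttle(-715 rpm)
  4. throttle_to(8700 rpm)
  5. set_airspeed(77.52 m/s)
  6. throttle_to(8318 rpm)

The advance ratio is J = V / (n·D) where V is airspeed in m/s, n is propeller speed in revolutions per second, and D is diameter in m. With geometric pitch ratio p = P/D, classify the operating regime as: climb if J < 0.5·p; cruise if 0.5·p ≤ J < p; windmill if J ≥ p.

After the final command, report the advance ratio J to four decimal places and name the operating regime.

set_propeller: D = 1.966 m, P = 2.112 m (p = P/D = 1.074262); state ← (V=0, rpm=0)
throttle_to(3964): rpm ← 3964
adjust_throttle(-715): rpm ← 3964 -715 = 3249
throttle_to(8700): rpm ← 8700
set_airspeed(77.52): V ← 77.52 m/s
throttle_to(8318): rpm ← 8318
final state: V = 77.52 m/s, rpm = 8318 → n = rpm/60 = 138.633333 rev/s
J = V / (n·D) = 77.52 / (138.633333 × 1.966) = 0.284422
regime bands: climb J<0.5371 | cruise [0.5371, 1.0743) | windmill J≥1.0743
J = 0.2844 → climb

J = 0.2844, regime = climb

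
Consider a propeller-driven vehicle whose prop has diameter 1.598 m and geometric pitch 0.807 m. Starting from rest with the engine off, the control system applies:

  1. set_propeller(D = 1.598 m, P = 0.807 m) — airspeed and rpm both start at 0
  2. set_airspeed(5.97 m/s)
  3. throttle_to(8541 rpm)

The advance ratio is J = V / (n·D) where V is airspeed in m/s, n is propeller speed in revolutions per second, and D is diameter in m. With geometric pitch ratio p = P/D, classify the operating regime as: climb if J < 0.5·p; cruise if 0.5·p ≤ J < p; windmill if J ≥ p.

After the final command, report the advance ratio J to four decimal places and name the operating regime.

set_propeller: D = 1.598 m, P = 0.807 m (p = P/D = 0.505006); state ← (V=0, rpm=0)
set_airspeed(5.97): V ← 5.97 m/s
throttle_to(8541): rpm ← 8541
final state: V = 5.97 m/s, rpm = 8541 → n = rpm/60 = 142.350000 rev/s
J = V / (n·D) = 5.97 / (142.350000 × 1.598) = 0.026245
regime bands: climb J<0.2525 | cruise [0.2525, 0.5050) | windmill J≥0.5050
J = 0.0262 → climb

J = 0.0262, regime = climb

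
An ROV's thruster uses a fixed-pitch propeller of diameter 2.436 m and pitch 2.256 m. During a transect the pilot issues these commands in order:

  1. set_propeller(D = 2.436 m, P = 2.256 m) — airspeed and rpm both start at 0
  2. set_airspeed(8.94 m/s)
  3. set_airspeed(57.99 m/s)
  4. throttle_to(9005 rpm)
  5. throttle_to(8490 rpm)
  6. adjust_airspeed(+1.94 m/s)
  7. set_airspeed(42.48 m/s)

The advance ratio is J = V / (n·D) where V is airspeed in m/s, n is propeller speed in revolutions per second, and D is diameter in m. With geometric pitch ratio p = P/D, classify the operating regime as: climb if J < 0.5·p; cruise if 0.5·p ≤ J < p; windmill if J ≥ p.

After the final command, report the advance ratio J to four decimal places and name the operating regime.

J = 0.1232, regime = climb

set_propeller: D = 2.436 m, P = 2.256 m (p = P/D = 0.926108); state ← (V=0, rpm=0)
set_airspeed(8.94): V ← 8.94 m/s
set_airspeed(57.99): V ← 57.99 m/s
throttle_to(9005): rpm ← 9005
throttle_to(8490): rpm ← 8490
adjust_airspeed(+1.94): V ← 57.99 +1.94 = 59.93 m/s
set_airspeed(42.48): V ← 42.48 m/s
final state: V = 42.48 m/s, rpm = 8490 → n = rpm/60 = 141.500000 rev/s
J = V / (n·D) = 42.48 / (141.500000 × 2.436) = 0.123240
regime bands: climb J<0.4631 | cruise [0.4631, 0.9261) | windmill J≥0.9261
J = 0.1232 → climb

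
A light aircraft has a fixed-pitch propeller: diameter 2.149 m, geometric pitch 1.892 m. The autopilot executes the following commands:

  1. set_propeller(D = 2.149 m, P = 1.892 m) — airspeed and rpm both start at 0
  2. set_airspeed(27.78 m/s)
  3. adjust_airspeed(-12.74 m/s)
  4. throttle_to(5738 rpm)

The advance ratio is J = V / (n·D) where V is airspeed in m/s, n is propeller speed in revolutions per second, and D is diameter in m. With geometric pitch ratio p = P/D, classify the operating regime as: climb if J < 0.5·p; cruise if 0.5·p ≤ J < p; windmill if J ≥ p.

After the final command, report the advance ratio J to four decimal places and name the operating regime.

set_propeller: D = 2.149 m, P = 1.892 m (p = P/D = 0.880409); state ← (V=0, rpm=0)
set_airspeed(27.78): V ← 27.78 m/s
adjust_airspeed(-12.74): V ← 27.78 -12.74 = 15.04 m/s
throttle_to(5738): rpm ← 5738
final state: V = 15.04 m/s, rpm = 5738 → n = rpm/60 = 95.633333 rev/s
J = V / (n·D) = 15.04 / (95.633333 × 2.149) = 0.073182
regime bands: climb J<0.4402 | cruise [0.4402, 0.8804) | windmill J≥0.8804
J = 0.0732 → climb

J = 0.0732, regime = climb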